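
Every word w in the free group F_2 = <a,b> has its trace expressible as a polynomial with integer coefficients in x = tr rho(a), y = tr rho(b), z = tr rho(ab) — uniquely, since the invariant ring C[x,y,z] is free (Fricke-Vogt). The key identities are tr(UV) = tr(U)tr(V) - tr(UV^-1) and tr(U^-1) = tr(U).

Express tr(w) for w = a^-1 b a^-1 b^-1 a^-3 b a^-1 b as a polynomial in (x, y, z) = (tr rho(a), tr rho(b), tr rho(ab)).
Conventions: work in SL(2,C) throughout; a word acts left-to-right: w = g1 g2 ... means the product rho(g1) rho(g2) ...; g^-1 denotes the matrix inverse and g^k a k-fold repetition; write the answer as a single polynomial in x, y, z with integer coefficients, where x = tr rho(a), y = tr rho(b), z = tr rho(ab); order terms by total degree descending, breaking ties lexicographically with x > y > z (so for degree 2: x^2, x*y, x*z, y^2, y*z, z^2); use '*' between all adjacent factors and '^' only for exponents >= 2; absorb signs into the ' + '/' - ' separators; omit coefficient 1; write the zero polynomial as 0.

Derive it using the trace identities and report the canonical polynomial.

x^5*y^3*z - x^4*y^4 - 3*x^4*y^2*z^2 + x^3*y^3*z + 3*x^3*y*z^3 + x^4*y^2 + x^2*y^4 + 2*x^2*y^2*z^2 - x^2*z^4 - 4*x^3*y*z - 2*x*y^3*z - 3*x*y*z^3 + 3*x^2*z^2 + y^2*z^2 + z^4 + 5*x*y*z - x^2 - y^2 - 4*z^2 + 2

tr(b^2) = tr(b)*tr(b) - tr(1) = y^2 - 2
tr(b^2 a) = tr(b)*tr(a b) - tr(a) = y*z - x
use: tr(b a^-1 b) = tr(b^2)*tr(a) - tr(b^2 a) = x*y^2 - y*z - x
apply: tr(b a b a) = tr(b a)*tr(b a) - tr(1)   [split at repeated b] = z^2 - 2
tr(b a^-1 b a) = tr(b a b)*tr(a) - tr(b a b a) = x*y*z - x^2 - z^2 + 2
use: tr(a^-1 b a^-1 b) = tr(b a^-1 b)*tr(a) - tr(b a^-1 b a) = x^2*y^2 - 2*x*y*z + z^2 - 2
tr(b^3) = tr(b)*tr(b^2) - tr(b) = y^3 - 3*y
tr(b^3 a) = tr(b)*tr(b a b) - tr(b a) = y^2*z - x*y - z
use: tr(b a^-1 b^2) = tr(b^3)*tr(a) - tr(b^3 a) = x*y^3 - y^2*z - 2*x*y + z
apply: tr(b^2 a b^2) = tr(b)*tr(b^2 a b) - tr(b^2 a) = y^3*z - x*y^2 - 2*y*z + x
tr(a b a) = tr(a)*tr(b a) - tr(b) = x*z - y
use: tr(a b^2 a b) = tr(b)*tr(a b a b) - tr(a b a) = y*z^2 - x*z - y
use: tr(a b^2 a) = tr(a)*tr(b^2 a) - tr(b^2) = x*y*z - x^2 - y^2 + 2
use: tr(b^2 a b^2 a) = tr(b)*tr(a b^2 a b) - tr(a b^2 a) = y^2*z^2 - 2*x*y*z + x^2 - 2
apply: tr(b a^-1 b^2 a b) = tr(b^2 a b^2)*tr(a) - tr(b^2 a b^2 a) = x*y^3*z - x^2*y^2 - y^2*z^2 + 2
apply: tr(b^2 a b a b) = tr(b)*tr(a b a b^2) - tr(a b a b) = y^2*z^2 - x*y*z - y^2 - z^2 + 2
tr(a b a b a b) = tr(a b a b)*tr(a b) - tr(b a)   [split at repeated a] = z^3 - 3*z
tr(a b a b a) = tr(a)*tr(b a b a) - tr(b a b) = x*z^2 - y*z - x
apply: tr(b^2 a b a b a) = tr(b)*tr(a b a b a b) - tr(a b a b a) = y*z^3 - x*z^2 - 2*y*z + x
use: tr(b a^-1 b^2 a b a) = tr(b^2 a b a b)*tr(a) - tr(b^2 a b a b a) = x*y^2*z^2 - x^2*y*z - y*z^3 - x*y^2 + 2*y*z + x
tr(a^-1 b a^-1 b^2 a b) = tr(b a^-1 b^2 a b)*tr(a) - tr(b a^-1 b^2 a b a) = x^2*y^3*z - x^3*y^2 - 2*x*y^2*z^2 + x^2*y*z + y*z^3 + x*y^2 - 2*y*z + x
use: tr(b^-1 a^-1 b a^-1 b^2 a) = tr(a^-1 b a^-1 b^2 a)*tr(b) - tr(a^-1 b a^-1 b^2 a b) = -x^2*y^3*z + x^3*y^2 + x*y^4 + 2*x*y^2*z^2 - x^2*y*z - y^3*z - y*z^3 - 3*x*y^2 + 3*y*z - x
tr(b a^-1 b^2 a^-1 b^-1 a^-1) = tr(b^-1 a^-1 b a^-1 b^2)*tr(a) - tr(b^-1 a^-1 b a^-1 b^2 a) = x^2*y^3*z - x*y^4 - 2*x*y^2*z^2 - x^2*y*z + y^3*z + y*z^3 + 3*x*y^2 + x*z^2 - 3*y*z - x
use: tr(a^-1 b^2 a^-1) = tr(a^-1 b^2)*tr(a) - tr(a^-1 b^2 a) = x^2*y^2 - x*y*z - x^2 - y^2 + 2
tr(a^-1 b a^-1 b^2 a^-1 b^-1 a^-1) = tr(b a^-1 b^2 a^-1 b^-1 a^-1)*tr(a) - tr(b a^-1 b^2 a^-1 b^-1) = x^3*y^3*z - x^2*y^4 - 2*x^2*y^2*z^2 - x^3*y*z + x*y^3*z + x*y*z^3 + 2*x^2*y^2 + x^2*z^2 - 2*x*y*z + y^2 - 2
use: tr(b a^-1 b^-1 a^-3 b a^-1 b) = tr(a^-1 b a^-1 b^2 a^-1 b^-1 a^-1)*tr(a) - tr(a^-1 b a^-1 b^2 a^-1 b^-1) = x^4*y^3*z - x^3*y^4 - 2*x^3*y^2*z^2 - x^4*y*z + x^2*y*z^3 + 2*x^3*y^2 + x^3*z^2 + x*y^4 + 2*x*y^2*z^2 - x^2*y*z - y^3*z - y*z^3 - 2*x*y^2 - x*z^2 + 3*y*z - x
tr(a^-1 b^2 a b) = tr(b^2 a b)*tr(a) - tr(b^2 a b a) = x*y^2*z - x^2*y - y*z^2 + y
apply: tr(b^2 a b a^-2) = tr(a^-1 b^2 a b)*tr(a) - tr(a^-1 b^2 a b a) = x^2*y^2*z - x^3*y - x*y*z^2 - y^2*z + 2*x*y + z
apply: tr(b^2 a b a^-3) = tr(b^2 a b a^-2)*tr(a) - tr(b^2 a b a^-1) = x^3*y^2*z - x^4*y - x^2*y*z^2 - 2*x*y^2*z + 3*x^2*y + y*z^2 + x*z - y
tr(a^-3 b^2 a b a^-1) = tr(b^2 a b a^-3)*tr(a) - tr(b^2 a b a^-2) = x^4*y^2*z - x^5*y - x^3*y*z^2 - 3*x^2*y^2*z + 4*x^3*y + 2*x*y*z^2 + x^2*z + y^2*z - 3*x*y - z
apply: tr(b^2 a b a^-1 b) = tr(b^3 a b)*tr(a) - tr(b^3 a b a) = x*y^3*z - x^2*y^2 - y^2*z^2 - x*y*z + x^2 + y^2 + z^2 - 2
tr(a^-1 b^2 a b a^-1 b a^-1) = tr(a^-1 b^2 a b a^-1 b)*tr(a) - tr(a^-1 b^2 a b a^-1 b a) = x^3*y^3*z - x^4*y^2 - 2*x^2*y^2*z^2 + x^3*y*z - x*y^3*z + x*y*z^3 + 2*x^2*y^2 + y^2*z^2 - x*y*z - y^2 - z^2 + 2
tr(a^-3 b^2 a b a^-1 b) = tr(a^-1 b^2 a b a^-1 b a^-1)*tr(a) - tr(a^-1 b^2 a b a^-1 b) = x^4*y^3*z - x^5*y^2 - 2*x^3*y^2*z^2 + x^4*y*z - 2*x^2*y^3*z + x^2*y*z^3 + 3*x^3*y^2 + 3*x*y^2*z^2 - 2*x^2*y*z - y*z^3 - 2*x*y^2 - x*z^2 + 2*y*z + x
tr(b a b a^-1 b^-1 a^-3 b) = tr(a^-3 b^2 a b a^-1)*tr(b) - tr(a^-3 b^2 a b a^-1 b) = x^3*y^2*z^2 - x^4*y*z - x^2*y^3*z - x^2*y*z^3 + x^3*y^2 - x*y^2*z^2 + 3*x^2*y*z + y^3*z + y*z^3 - x*y^2 + x*z^2 - 3*y*z - x
tr(a^-2 b a b) = tr(b a b a^-1)*tr(a) - tr(b a b) = x^2*y*z - x^3 - x*z^2 - y*z + 3*x
use: tr(a^-1 b a b a b) = tr(b a b a b)*tr(a) - tr(b a b a b a) = x*y*z^2 - x^2*z - z^3 - x*y + 3*z
tr(b a b a b a b a) = tr(a b a b)*tr(a b a b) - tr(1)   [split at repeated a] = z^4 - 4*z^2 + 2
apply: tr(b a b a b a b a^-1) = tr(b a b a b a b)*tr(a) - tr(b a b a b a b a) = x*y*z^3 - x^2*z^2 - z^4 - 2*x*y*z + x^2 + 4*z^2 - 2
tr(a^-2 b a b a b a b) = tr(b a b a b a b a^-1)*tr(a) - tr(b a b a b a b) = x^2*y*z^3 - x^3*z^2 - x*z^4 - 2*x^2*y*z - y*z^3 + x^3 + 5*x*z^2 + 2*y*z - 3*x
tr(a^-2 b a b a b a b^-1) = tr(a^-2 b a b a b a)*tr(b) - tr(a^-2 b a b a b a b) = -x^2*y*z^3 + x^3*z^2 + x*y^2*z^2 + x*z^4 + x^2*y*z - x^3 - x*y^2 - 5*x*z^2 + y*z + 3*x
apply: tr(a^-1 b a b a b a b^-1) = tr(a^-1 b a b a b a)*tr(b) - tr(a^-1 b a b a b a b) = -x*y*z^3 + x^2*z^2 + y^2*z^2 + z^4 + x*y*z - x^2 - y^2 - 4*z^2 + 2
apply: tr(b^-1 a^-3 b a b a b a) = tr(a^-2 b a b a b a b^-1)*tr(a) - tr(a^-2 b a b a b a b^-1 a) = -x^3*y*z^3 + x^4*z^2 + x^2*y^2*z^2 + x^2*z^4 + x^3*y*z + x*y*z^3 - x^4 - x^2*y^2 - 6*x^2*z^2 - y^2*z^2 - z^4 + 4*x^2 + y^2 + 4*z^2 - 2
apply: tr(b a b a^-1 b^-1 a^-3 b a) = tr(b^-1 a^-3 b a b a b)*tr(a) - tr(b^-1 a^-3 b a b a b a) = x^3*y*z^3 - x^4*z^2 - x^2*y^2*z^2 - x^2*z^4 - x*y*z^3 + x^2*y^2 + 5*x^2*z^2 + y^2*z^2 + z^4 - x*y*z - x^2 - y^2 - 4*z^2 + 2
tr(b a^-1 b^-1 a^-3 b a^-1 b a) = tr(b a b a^-1 b^-1 a^-3 b)*tr(a) - tr(b a b a^-1 b^-1 a^-3 b a) = x^4*y^2*z^2 - x^5*y*z - x^3*y^3*z - 2*x^3*y*z^3 + x^4*y^2 + x^4*z^2 + x^2*z^4 + 3*x^3*y*z + x*y^3*z + 2*x*y*z^3 - 2*x^2*y^2 - 4*x^2*z^2 - y^2*z^2 - z^4 - 2*x*y*z + y^2 + 4*z^2 - 2
use: tr(a^-1 b a^-1 b^-1 a^-3 b a^-1 b) = tr(b a^-1 b^-1 a^-3 b a^-1 b)*tr(a) - tr(b a^-1 b^-1 a^-3 b a^-1 b a) = x^5*y^3*z - x^4*y^4 - 3*x^4*y^2*z^2 + x^3*y^3*z + 3*x^3*y*z^3 + x^4*y^2 + x^2*y^4 + 2*x^2*y^2*z^2 - x^2*z^4 - 4*x^3*y*z - 2*x*y^3*z - 3*x*y*z^3 + 3*x^2*z^2 + y^2*z^2 + z^4 + 5*x*y*z - x^2 - y^2 - 4*z^2 + 2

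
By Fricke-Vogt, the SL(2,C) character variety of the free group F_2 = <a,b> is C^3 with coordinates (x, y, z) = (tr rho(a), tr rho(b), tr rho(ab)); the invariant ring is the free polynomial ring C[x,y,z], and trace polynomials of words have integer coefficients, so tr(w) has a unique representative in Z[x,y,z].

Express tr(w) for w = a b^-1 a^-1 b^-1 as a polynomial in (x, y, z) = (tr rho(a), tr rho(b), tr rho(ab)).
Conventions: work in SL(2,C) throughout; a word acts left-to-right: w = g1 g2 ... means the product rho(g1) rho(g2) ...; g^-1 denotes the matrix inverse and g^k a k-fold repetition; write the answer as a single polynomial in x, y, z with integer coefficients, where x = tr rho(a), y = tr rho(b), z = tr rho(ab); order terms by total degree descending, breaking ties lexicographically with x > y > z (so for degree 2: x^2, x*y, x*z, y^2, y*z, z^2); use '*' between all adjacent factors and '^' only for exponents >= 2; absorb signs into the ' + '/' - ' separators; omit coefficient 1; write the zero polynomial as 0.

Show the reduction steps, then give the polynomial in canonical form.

x*y*z - x^2 - z^2 + 2

tr(b^-1) = tr(b) = y
tr(b a b) = tr(b) tr(a b) - tr(a)   [square of b] = y*z - x
tr(b a b a) = tr(a b) tr(a b) - tr(1)   [split at a repeated a] = z^2 - 2
use: tr(a b a^-1 b) = tr(b a b) tr(a) - tr(b a b a)   [inverse elimination on a] = x*y*z - x^2 - z^2 + 2
use: tr(a^-1 b^-1 a b) = tr(a b a^-1) tr(b) - tr(a b a^-1 b)   [inverse elimination on b] = -x*y*z + x^2 + y^2 + z^2 - 2
tr(a b^-1 a^-1 b^-1) = tr(a^-1 b^-1 a) tr(b) - tr(a^-1 b^-1 a b)   [inverse elimination on b] = x*y*z - x^2 - z^2 + 2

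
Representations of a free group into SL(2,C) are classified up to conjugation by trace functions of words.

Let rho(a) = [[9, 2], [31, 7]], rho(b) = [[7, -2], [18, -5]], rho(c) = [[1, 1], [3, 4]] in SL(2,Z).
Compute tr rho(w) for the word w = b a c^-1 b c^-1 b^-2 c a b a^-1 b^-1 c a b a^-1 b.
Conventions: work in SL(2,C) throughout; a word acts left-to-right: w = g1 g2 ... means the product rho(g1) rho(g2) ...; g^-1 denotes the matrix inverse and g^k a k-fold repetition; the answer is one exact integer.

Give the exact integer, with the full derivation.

-352351442

rho(b) = [[7, -2], [18, -5]]
... * rho(a) = [[9, 2], [31, 7]]  ->  [[1, 0], [7, 1]]
... * rho(c^-1) = [[4, -1], [-3, 1]]  ->  [[4, -1], [25, -6]]
... * rho(b) = [[7, -2], [18, -5]]  ->  [[10, -3], [67, -20]]
... * rho(c^-1) = [[4, -1], [-3, 1]]  ->  [[49, -13], [328, -87]]
... * rho(b^-1) = [[-5, 2], [-18, 7]]  ->  [[-11, 7], [-74, 47]]
... * rho(b^-1) = [[-5, 2], [-18, 7]]  ->  [[-71, 27], [-476, 181]]
... * rho(c) = [[1, 1], [3, 4]]  ->  [[10, 37], [67, 248]]
... * rho(a) = [[9, 2], [31, 7]]  ->  [[1237, 279], [8291, 1870]]
... * rho(b) = [[7, -2], [18, -5]]  ->  [[13681, -3869], [91697, -25932]]
... * rho(a^-1) = [[7, -2], [-31, 9]]  ->  [[215706, -62183], [1445771, -416782]]
... * rho(b^-1) = [[-5, 2], [-18, 7]]  ->  [[40764, -3869], [273221, -25932]]
... * rho(c) = [[1, 1], [3, 4]]  ->  [[29157, 25288], [195425, 169493]]
... * rho(a) = [[9, 2], [31, 7]]  ->  [[1046341, 235330], [7013108, 1577301]]
... * rho(b) = [[7, -2], [18, -5]]  ->  [[11560327, -3269332], [77483174, -21912721]]
... * rho(a^-1) = [[7, -2], [-31, 9]]  ->  [[182271581, -52544642], [1221676569, -352180837]]
... * rho(b) = [[7, -2], [18, -5]]  ->  [[330097511, -101819952], [2212480917, -682448953]]
tr = 330097511 + -682448953 = -352351442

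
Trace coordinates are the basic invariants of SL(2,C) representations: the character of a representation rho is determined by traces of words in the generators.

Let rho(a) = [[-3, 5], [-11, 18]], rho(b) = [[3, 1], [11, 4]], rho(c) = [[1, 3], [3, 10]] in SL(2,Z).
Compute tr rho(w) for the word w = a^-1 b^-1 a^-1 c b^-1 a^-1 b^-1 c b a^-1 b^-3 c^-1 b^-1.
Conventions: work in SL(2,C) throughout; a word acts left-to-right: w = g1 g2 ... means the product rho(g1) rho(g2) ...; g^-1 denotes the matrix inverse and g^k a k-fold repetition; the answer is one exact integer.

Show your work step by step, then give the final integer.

-837408809070

rho(a^-1) = [[18, -5], [11, -3]]
... * rho(b^-1) = [[4, -1], [-11, 3]]  ->  [[127, -33], [77, -20]]
... * rho(a^-1) = [[18, -5], [11, -3]]  ->  [[1923, -536], [1166, -325]]
... * rho(c) = [[1, 3], [3, 10]]  ->  [[315, 409], [191, 248]]
... * rho(b^-1) = [[4, -1], [-11, 3]]  ->  [[-3239, 912], [-1964, 553]]
... * rho(a^-1) = [[18, -5], [11, -3]]  ->  [[-48270, 13459], [-29269, 8161]]
... * rho(b^-1) = [[4, -1], [-11, 3]]  ->  [[-341129, 88647], [-206847, 53752]]
... * rho(c) = [[1, 3], [3, 10]]  ->  [[-75188, -136917], [-45591, -83021]]
... * rho(b) = [[3, 1], [11, 4]]  ->  [[-1731651, -622856], [-1050004, -377675]]
... * rho(a^-1) = [[18, -5], [11, -3]]  ->  [[-38021134, 10526823], [-23054497, 6383045]]
... * rho(b^-1) = [[4, -1], [-11, 3]]  ->  [[-267879589, 69601603], [-162431483, 42203632]]
... * rho(b^-1) = [[4, -1], [-11, 3]]  ->  [[-1837135989, 476684398], [-1113965884, 289042379]]
... * rho(b^-1) = [[4, -1], [-11, 3]]  ->  [[-12592072334, 3267189183], [-7635329705, 1981093021]]
... * rho(c^-1) = [[10, -3], [-3, 1]]  ->  [[-135722290889, 41043406185], [-82296576113, 24887082136]]
... * rho(b^-1) = [[4, -1], [-11, 3]]  ->  [[-994366631591, 258852509444], [-602944207948, 156957822521]]
tr = -994366631591 + 156957822521 = -837408809070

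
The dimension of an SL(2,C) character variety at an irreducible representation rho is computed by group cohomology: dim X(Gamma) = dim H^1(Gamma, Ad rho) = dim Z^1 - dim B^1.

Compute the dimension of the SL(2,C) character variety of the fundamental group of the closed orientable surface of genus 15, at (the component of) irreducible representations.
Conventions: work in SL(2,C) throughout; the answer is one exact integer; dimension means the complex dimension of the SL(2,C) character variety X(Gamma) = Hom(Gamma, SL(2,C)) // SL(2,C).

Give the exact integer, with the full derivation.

84

pi_1 of the closed genus-15 surface has 30 generators bound by the single product-of-commutators relator.
A cocycle assigns one sl_2 vector per generator subject to the relator condition d_2(z) = 0: dim of the unconstrained space is 3*2g = 90.
H^2 = coker(d_2) is dual to H^0 = 0 at irreducible rho (Poincare duality), so d_2 is onto: dim Z^1 = 87.
Coboundaries contribute dim B^1 = 3 (injective at irreducible rho).
dim H^1 = 87 - 3 = 84 = dim X.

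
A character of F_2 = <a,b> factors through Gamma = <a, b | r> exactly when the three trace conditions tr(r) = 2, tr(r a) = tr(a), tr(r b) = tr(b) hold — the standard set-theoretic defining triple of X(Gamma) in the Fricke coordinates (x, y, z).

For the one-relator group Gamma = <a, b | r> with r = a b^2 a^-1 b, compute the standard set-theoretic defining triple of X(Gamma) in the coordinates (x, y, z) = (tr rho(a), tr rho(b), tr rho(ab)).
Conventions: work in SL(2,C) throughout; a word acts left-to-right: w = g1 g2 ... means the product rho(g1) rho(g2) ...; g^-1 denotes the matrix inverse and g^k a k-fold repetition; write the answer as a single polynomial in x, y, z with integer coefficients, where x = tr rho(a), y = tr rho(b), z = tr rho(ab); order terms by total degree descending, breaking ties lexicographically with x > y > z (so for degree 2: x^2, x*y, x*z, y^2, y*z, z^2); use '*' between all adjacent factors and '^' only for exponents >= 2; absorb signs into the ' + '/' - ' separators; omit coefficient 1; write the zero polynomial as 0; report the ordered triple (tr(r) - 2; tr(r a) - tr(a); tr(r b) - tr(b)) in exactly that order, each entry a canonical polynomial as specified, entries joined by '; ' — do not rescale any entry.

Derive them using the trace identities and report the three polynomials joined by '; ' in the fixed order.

tr(a b^2) = tr(b)*tr(a b) - tr(a) = y*z - x
apply: tr(b a b^2) = tr(b)*tr(a b^2) - tr(a b) = y^2*z - x*y - z
apply: tr(a b a b) = tr(b a)*tr(b a) - tr(1)   [split at repeated b] = z^2 - 2
use: tr(a b a) = tr(a)*tr(b a) - tr(b) = x*z - y
tr(b a b^2 a) = tr(b)*tr(a b a b) - tr(a b a) = y*z^2 - x*z - y
use: tr(a b^2 a^-1 b) = tr(b a b^2)*tr(a) - tr(b a b^2 a) = x*y^2*z - x^2*y - y*z^2 + y
tr(a^2) = tr(a)*tr(a) - tr(1)  (reduce the a square) = x^2 - 2
use: tr(b a^2 b) = tr(b)*tr(a^2 b) - tr(a^2)  (reduce the b square) = x*y*z - x^2 - y^2 + 2
tr(b a^2 b^2) = tr(b)*tr(b a^2 b) - tr(b a^2)  (reduce the b square) = x*y^2*z - x^2*y - y^3 - x*z + 3*y
use: tr(a b a^2 b) = tr(a)*tr(b a b a) - tr(b a b)  (reduce the a square) = x*z^2 - y*z - x
tr(a b a^2) = tr(a)*tr(a b a) - tr(a b)  (reduce the a square) = x^2*z - x*y - z
apply: tr(b a^2 b^2 a) = tr(b)*tr(a b a^2 b) - tr(a b a^2)  (reduce the b square) = x*y*z^2 - x^2*z - y^2*z + z
tr(a b^2 a^-1 b a) = tr(b a^2 b^2)*tr(a) - tr(b a^2 b^2 a)  (eliminate a^-1) = x^2*y^2*z - x^3*y - x*y^3 - x*y*z^2 + y^2*z + 3*x*y - z
tr(b^2 a b^2) = tr(b)*tr(b^2 a b) - tr(b^2 a)  (reduce the b square) = y^3*z - x*y^2 - 2*y*z + x
tr(b^2 a b^2 a) = tr(b)*tr(a b^2 a b) - tr(a b^2 a)  (reduce the b square) = y^2*z^2 - 2*x*y*z + x^2 - 2
tr(a b^2 a^-1 b^2) = tr(b^2 a b^2)*tr(a) - tr(b^2 a b^2 a)  (eliminate a^-1) = x*y^3*z - x^2*y^2 - y^2*z^2 + 2
assemble the triple (tr(r) - 2; tr(r a) - x; tr(r b) - y)

x*y^2*z - x^2*y - y*z^2 + y - 2; x^2*y^2*z - x^3*y - x*y^3 - x*y*z^2 + y^2*z + 3*x*y - x - z; x*y^3*z - x^2*y^2 - y^2*z^2 - y + 2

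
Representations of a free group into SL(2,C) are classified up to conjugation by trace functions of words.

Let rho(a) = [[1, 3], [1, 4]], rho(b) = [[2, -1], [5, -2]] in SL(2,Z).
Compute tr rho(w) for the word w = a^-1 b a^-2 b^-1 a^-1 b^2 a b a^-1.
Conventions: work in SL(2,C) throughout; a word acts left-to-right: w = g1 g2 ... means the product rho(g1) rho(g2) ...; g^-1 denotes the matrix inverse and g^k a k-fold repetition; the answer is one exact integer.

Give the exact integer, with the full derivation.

920

rho(a^-1) = [[4, -3], [-1, 1]]
... * rho(b) = [[2, -1], [5, -2]]  ->  [[-7, 2], [3, -1]]
... * rho(a^-1) = [[4, -3], [-1, 1]]  ->  [[-30, 23], [13, -10]]
... * rho(a^-1) = [[4, -3], [-1, 1]]  ->  [[-143, 113], [62, -49]]
... * rho(b^-1) = [[-2, 1], [-5, 2]]  ->  [[-279, 83], [121, -36]]
... * rho(a^-1) = [[4, -3], [-1, 1]]  ->  [[-1199, 920], [520, -399]]
... * rho(b) = [[2, -1], [5, -2]]  ->  [[2202, -641], [-955, 278]]
... * rho(b) = [[2, -1], [5, -2]]  ->  [[1199, -920], [-520, 399]]
... * rho(a) = [[1, 3], [1, 4]]  ->  [[279, -83], [-121, 36]]
... * rho(b) = [[2, -1], [5, -2]]  ->  [[143, -113], [-62, 49]]
... * rho(a^-1) = [[4, -3], [-1, 1]]  ->  [[685, -542], [-297, 235]]
tr = 685 + 235 = 920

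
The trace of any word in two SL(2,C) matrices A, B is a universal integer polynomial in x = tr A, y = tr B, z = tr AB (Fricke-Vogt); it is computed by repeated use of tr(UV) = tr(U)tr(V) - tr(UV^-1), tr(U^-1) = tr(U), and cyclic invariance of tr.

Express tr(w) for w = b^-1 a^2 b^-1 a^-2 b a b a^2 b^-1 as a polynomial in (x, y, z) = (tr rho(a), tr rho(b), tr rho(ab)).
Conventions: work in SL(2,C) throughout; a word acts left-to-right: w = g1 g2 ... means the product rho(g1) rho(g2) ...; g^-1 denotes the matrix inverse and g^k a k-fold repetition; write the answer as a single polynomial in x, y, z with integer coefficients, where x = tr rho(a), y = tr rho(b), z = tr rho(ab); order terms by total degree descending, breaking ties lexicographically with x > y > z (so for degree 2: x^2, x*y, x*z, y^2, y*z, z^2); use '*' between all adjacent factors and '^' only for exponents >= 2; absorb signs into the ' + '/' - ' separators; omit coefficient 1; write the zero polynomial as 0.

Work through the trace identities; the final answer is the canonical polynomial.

use: tr(a b a) = tr(a)*tr(b a) - tr(b)   [square of a] = x*z - y
tr(b a^3) = tr(a)*tr(a b a) - tr(a b)   [square of a] = x^2*z - x*y - z
tr(a^3 b a) = tr(a)*tr(b a^3) - tr(b a^2)   [square of a] = x^3*z - x^2*y - 2*x*z + y
use: tr(a^3 b a^2) = tr(a)*tr(a^3 b a) - tr(a^3 b)   [square of a] = x^4*z - x^3*y - 3*x^2*z + 2*x*y + z
tr(b a b a) = tr(a b)*tr(a b) - tr(1)   [split at a repeated a] = z^2 - 2
tr(b a b) = tr(b)*tr(a b) - tr(a)   [square of b] = y*z - x
tr(b a^2 b a) = tr(a)*tr(b a b a) - tr(b a b)   [square of a] = x*z^2 - y*z - x
use: tr(b^2) = tr(b)*tr(b) - tr(1)   [square of b] = y^2 - 2
tr(b a^2 b) = tr(a)*tr(b^2 a) - tr(b^2)   [square of a] = x*y*z - x^2 - y^2 + 2
use: tr(b a^2 b a^2) = tr(a)*tr(b a^2 b a) - tr(b a^2 b)   [square of a] = x^2*z^2 - 2*x*y*z + y^2 - 2
apply: tr(a^3 b a^2 b) = tr(a)*tr(b a^2 b a^2) - tr(b a^2 b a)   [square of a] = x^3*z^2 - 2*x^2*y*z + x*y^2 - x*z^2 + y*z - x
tr(a b a^2 b^-1 a^2) = tr(a^3 b a^2)*tr(b) - tr(a^3 b a^2 b)   [inverse elimination on b] = x^4*y*z - x^3*y^2 - x^3*z^2 - x^2*y*z + x*y^2 + x*z^2 + x
apply: tr(b a b a^3) = tr(a)*tr(b a b a^2) - tr(b a b a)   [square of a] = x^2*z^2 - x*y*z - x^2 - z^2 + 2
tr(a b a b a^3) = tr(a)*tr(b a b a^3) - tr(b a b a^2)   [square of a] = x^3*z^2 - x^2*y*z - x^3 - 2*x*z^2 + y*z + 3*x
use: tr(a^3 b a b a^2) = tr(a)*tr(a b a b a^3) - tr(a b a b a^2)   [square of a] = x^4*z^2 - x^3*y*z - x^4 - 3*x^2*z^2 + 2*x*y*z + 4*x^2 + z^2 - 2
tr(b a b a b a) = tr(a b a b)*tr(a b) - tr(b a)   [split at a repeated a] = z^3 - 3*z
apply: tr(b a b a b) = tr(b)*tr(a b a b) - tr(a b a)   [square of b] = y*z^2 - x*z - y
use: tr(b a b a b a^2) = tr(a)*tr(b a b a b a) - tr(b a b a b)   [square of a] = x*z^3 - y*z^2 - 2*x*z + y
tr(b a^3 b a b a) = tr(a)*tr(b a b a b a^2) - tr(b a b a b a)   [square of a] = x^2*z^3 - x*y*z^2 - 2*x^2*z - z^3 + x*y + 3*z
tr(b a^3 b a b) = tr(b)*tr(a^3 b a b) - tr(a^3 b a)   [square of b] = x^2*y*z^2 - x^3*z - x*y^2*z - y*z^2 + 2*x*z + y
apply: tr(a^3 b a b a^2 b) = tr(a)*tr(b a^3 b a b a) - tr(b a^3 b a b)   [square of a] = x^3*z^3 - 2*x^2*y*z^2 - x^3*z + x*y^2*z - x*z^3 + x^2*y + y*z^2 + x*z - y
apply: tr(a b a b a^2 b^-1 a^2) = tr(a^3 b a b a^2)*tr(b) - tr(a^3 b a b a^2 b)   [inverse elimination on b] = x^4*y*z^2 - x^3*y^2*z - x^3*z^3 - x^4*y - x^2*y*z^2 + x^3*z + x*y^2*z + x*z^3 + 3*x^2*y - x*z - y
use: tr(a^2 b a b a b a^2) = tr(a)*tr(a^2 b a b a b a) - tr(a^2 b a b a b)   [square of a] = x^3*z^3 - x^2*y*z^2 - 2*x^3*z - 2*x*z^3 + x^2*y + y*z^2 + 5*x*z - y
use: tr(b a b a b a b a) = tr(a b a b a b)*tr(a b) - tr(b a b a)   [split at a repeated a] = z^4 - 4*z^2 + 2
tr(b a b a b a b) = tr(b)*tr(a b a b a b) - tr(a b a b a)   [square of b] = y*z^3 - x*z^2 - 2*y*z + x
tr(b a b a b a^2 b a) = tr(a)*tr(b a b a b a b a) - tr(b a b a b a b)   [square of a] = x*z^4 - y*z^3 - 3*x*z^2 + 2*y*z + x
use: tr(b a b a b a^2 b) = tr(b)*tr(a b a b a^2 b) - tr(a b a b a^2)   [square of b] = x*y*z^3 - x^2*z^2 - y^2*z^2 - x*y*z + x^2 + y^2 + z^2 - 2
tr(a^2 b a b a b a^2 b) = tr(a)*tr(b a b a b a^2 b a) - tr(b a b a b a^2 b)   [square of a] = x^2*z^4 - 2*x*y*z^3 - 2*x^2*z^2 + y^2*z^2 + 3*x*y*z - y^2 - z^2 + 2
tr(a b a b a^2 b^-1 a^2 b) = tr(a^2 b a b a b a^2)*tr(b) - tr(a^2 b a b a b a^2 b)   [inverse elimination on b] = x^3*y*z^3 - x^2*y^2*z^2 - x^2*z^4 - 2*x^3*y*z + x^2*y^2 + 2*x^2*z^2 + 2*x*y*z + z^2 - 2
apply: tr(b a b a^2 b^-1 a^2 b^-1 a) = tr(a b a b a^2 b^-1 a^2)*tr(b) - tr(a b a b a^2 b^-1 a^2 b)   [inverse elimination on b] = x^4*y^2*z^2 - x^3*y^3*z - 2*x^3*y*z^3 - x^4*y^2 + x^2*z^4 + 3*x^3*y*z + x*y^3*z + x*y*z^3 + 2*x^2*y^2 - 2*x^2*z^2 - 3*x*y*z - y^2 - z^2 + 2
apply: tr(a^2 b^-1 a^-1 b a b a^2 b^-1) = tr(b a b a^2 b^-1 a^2 b^-1)*tr(a) - tr(b a b a^2 b^-1 a^2 b^-1 a)   [inverse elimination on a] = -x^4*y^2*z^2 + x^5*y*z + x^3*y^3*z + 2*x^3*y*z^3 - x^4*z^2 - x^2*z^4 - 4*x^3*y*z - x*y^3*z - x*y*z^3 - x^2*y^2 + 3*x^2*z^2 + 3*x*y*z + x^2 + y^2 + z^2 - 2
apply: tr(a b^2 a b a^2) = tr(b)*tr(a b a^3 b) - tr(a b a^3)   [square of b] = x^2*y*z^2 - x^3*z - x*y^2*z - y*z^2 + 2*x*z + y
apply: tr(a b^2 a b a) = tr(b)*tr(a b a^2 b) - tr(a b a^2)   [square of b] = x*y*z^2 - x^2*z - y^2*z + z
use: tr(b a b a^4 b) = tr(a)*tr(a b^2 a b a^2) - tr(a b^2 a b a)   [square of a] = x^3*y*z^2 - x^4*z - x^2*y^2*z - 2*x*y*z^2 + 3*x^2*z + y^2*z + x*y - z
tr(a^-1 b a b a^4 b) = tr(b a b a^4 b)*tr(a) - tr(b a b a^4 b a)   [inverse elimination on a] = x^4*y*z^2 - x^5*z - x^3*y^2*z - x^3*z^3 - x^2*y*z^2 + 5*x^3*z + x*y^2*z + 2*x*z^3 - y*z^2 - 6*x*z + y
apply: tr(a^2 b^-1 a^-1 b a b a^2) = tr(a^-1 b a b a^4)*tr(b) - tr(a^-1 b a b a^4 b)   [inverse elimination on b] = -x^4*y*z^2 + x^5*z + x^3*y^2*z + x^3*z^3 + 2*x^2*y*z^2 - 5*x^3*z - 2*x*y^2*z - 2*x*z^3 - x^2*y + 6*x*z + y
tr(b a b a^2 b^-2 a^2 b^-1 a^-1) = tr(a^2 b^-1 a^-1 b a b a^2 b^-1)*tr(b) - tr(a^2 b^-1 a^-1 b a b a^2)   [inverse elimination on b] = -x^4*y^3*z^2 + x^5*y^2*z + x^3*y^4*z + 2*x^3*y^2*z^3 - x^2*y*z^4 - x^5*z - 5*x^3*y^2*z - x^3*z^3 - x*y^4*z - x*y^2*z^3 - x^2*y^3 + x^2*y*z^2 + 5*x^3*z + 5*x*y^2*z + 2*x*z^3 + 2*x^2*y + y^3 + y*z^2 - 6*x*z - 3*y
use: tr(a b a^2 b^-2 a^2) = tr(b^-1 a^3 b a^2)*tr(b) - tr(b^-1 a^3 b a^2 b)   [inverse elimination on b] = x^4*y^2*z - x^3*y^3 - x^3*y*z^2 - x^4*z - x^2*y^2*z + x^3*y + x*y^3 + x*y*z^2 + 3*x^2*z - x*y - z
apply: tr(b^-1 a^2 b^-1 a^-2 b a b a^2 b^-1) = tr(b a b a^2 b^-2 a^2 b^-1 a^-1)*tr(a) - tr(b a b a^2 b^-2 a^2 b^-1)   [inverse elimination on a] = -x^5*y^3*z^2 + x^6*y^2*z + x^4*y^4*z + 2*x^4*y^2*z^3 - x^3*y*z^4 - x^6*z - 6*x^4*y^2*z - x^4*z^3 - x^2*y^4*z - x^2*y^2*z^3 + 2*x^3*y*z^2 + 6*x^4*z + 6*x^2*y^2*z + 2*x^2*z^3 + x^3*y - 9*x^2*z - 2*x*y + z

-x^5*y^3*z^2 + x^6*y^2*z + x^4*y^4*z + 2*x^4*y^2*z^3 - x^3*y*z^4 - x^6*z - 6*x^4*y^2*z - x^4*z^3 - x^2*y^4*z - x^2*y^2*z^3 + 2*x^3*y*z^2 + 6*x^4*z + 6*x^2*y^2*z + 2*x^2*z^3 + x^3*y - 9*x^2*z - 2*x*y + z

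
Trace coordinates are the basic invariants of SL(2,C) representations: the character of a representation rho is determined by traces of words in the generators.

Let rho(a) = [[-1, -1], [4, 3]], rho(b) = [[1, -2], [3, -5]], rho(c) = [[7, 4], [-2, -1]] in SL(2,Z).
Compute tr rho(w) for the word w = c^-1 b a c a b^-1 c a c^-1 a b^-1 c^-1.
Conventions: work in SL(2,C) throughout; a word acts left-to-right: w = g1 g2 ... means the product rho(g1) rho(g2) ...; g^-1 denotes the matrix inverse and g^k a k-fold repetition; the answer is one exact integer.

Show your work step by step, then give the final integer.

-2428328

rho(c^-1) = [[-1, -4], [2, 7]]
... * rho(b) = [[1, -2], [3, -5]]  ->  [[-13, 22], [23, -39]]
... * rho(a) = [[-1, -1], [4, 3]]  ->  [[101, 79], [-179, -140]]
... * rho(c) = [[7, 4], [-2, -1]]  ->  [[549, 325], [-973, -576]]
... * rho(a) = [[-1, -1], [4, 3]]  ->  [[751, 426], [-1331, -755]]
... * rho(b^-1) = [[-5, 2], [-3, 1]]  ->  [[-5033, 1928], [8920, -3417]]
... * rho(c) = [[7, 4], [-2, -1]]  ->  [[-39087, -22060], [69274, 39097]]
... * rho(a) = [[-1, -1], [4, 3]]  ->  [[-49153, -27093], [87114, 48017]]
... * rho(c^-1) = [[-1, -4], [2, 7]]  ->  [[-5033, 6961], [8920, -12337]]
... * rho(a) = [[-1, -1], [4, 3]]  ->  [[32877, 25916], [-58268, -45931]]
... * rho(b^-1) = [[-5, 2], [-3, 1]]  ->  [[-242133, 91670], [429133, -162467]]
... * rho(c^-1) = [[-1, -4], [2, 7]]  ->  [[425473, 1610222], [-754067, -2853801]]
tr = 425473 + -2853801 = -2428328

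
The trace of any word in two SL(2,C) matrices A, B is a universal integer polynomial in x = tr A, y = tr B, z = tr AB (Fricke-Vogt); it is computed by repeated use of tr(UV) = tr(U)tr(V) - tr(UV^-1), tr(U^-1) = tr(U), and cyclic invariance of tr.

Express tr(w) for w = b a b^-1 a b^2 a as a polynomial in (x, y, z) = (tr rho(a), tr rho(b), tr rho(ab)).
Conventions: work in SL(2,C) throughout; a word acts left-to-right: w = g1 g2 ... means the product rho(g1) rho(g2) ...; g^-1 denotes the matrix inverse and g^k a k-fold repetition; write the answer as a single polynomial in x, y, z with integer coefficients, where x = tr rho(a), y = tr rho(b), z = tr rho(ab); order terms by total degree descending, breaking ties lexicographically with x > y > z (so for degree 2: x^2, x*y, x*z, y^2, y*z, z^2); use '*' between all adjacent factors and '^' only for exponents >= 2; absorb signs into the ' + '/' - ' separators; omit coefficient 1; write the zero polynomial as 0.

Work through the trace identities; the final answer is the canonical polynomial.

x*y^2*z^2 - x^2*y*z - y^3*z - y*z^3 + x*z^2 + 3*y*z - x

tr(a b a b) = tr(b a) tr(b a) - tr(1)   [split at a repeated b] = z^2 - 2
tr(a b a) = tr(a) tr(b a) - tr(b)   [square of a] = x*z - y
tr(b^2 a b a) = tr(b) tr(a b a b) - tr(a b a)   [square of b] = y*z^2 - x*z - y
tr(a b^2) = tr(b) tr(a b) - tr(a)   [square of b] = y*z - x
tr(b^2 a b) = tr(b) tr(a b^2) - tr(a b)   [square of b] = y^2*z - x*y - z
tr(a b^2 a b a) = tr(a) tr(b^2 a b a) - tr(b^2 a b)   [square of a] = x*y*z^2 - x^2*z - y^2*z + z
tr(a b a b a b) = tr(a b a b) tr(a b) - tr(b a)   [split at a repeated a] = z^3 - 3*z
tr(a b a b a) = tr(a) tr(b a b a) - tr(b a b)   [square of a] = x*z^2 - y*z - x
tr(a b^2 a b a b) = tr(b) tr(a b a b a b) - tr(a b a b a)   [square of b] = y*z^3 - x*z^2 - 2*y*z + x
tr(b a b^-1 a b^2 a) = tr(a b^2 a b a) tr(b) - tr(a b^2 a b a b)   [inverse elimination on b] = x*y^2*z^2 - x^2*y*z - y^3*z - y*z^3 + x*z^2 + 3*y*z - x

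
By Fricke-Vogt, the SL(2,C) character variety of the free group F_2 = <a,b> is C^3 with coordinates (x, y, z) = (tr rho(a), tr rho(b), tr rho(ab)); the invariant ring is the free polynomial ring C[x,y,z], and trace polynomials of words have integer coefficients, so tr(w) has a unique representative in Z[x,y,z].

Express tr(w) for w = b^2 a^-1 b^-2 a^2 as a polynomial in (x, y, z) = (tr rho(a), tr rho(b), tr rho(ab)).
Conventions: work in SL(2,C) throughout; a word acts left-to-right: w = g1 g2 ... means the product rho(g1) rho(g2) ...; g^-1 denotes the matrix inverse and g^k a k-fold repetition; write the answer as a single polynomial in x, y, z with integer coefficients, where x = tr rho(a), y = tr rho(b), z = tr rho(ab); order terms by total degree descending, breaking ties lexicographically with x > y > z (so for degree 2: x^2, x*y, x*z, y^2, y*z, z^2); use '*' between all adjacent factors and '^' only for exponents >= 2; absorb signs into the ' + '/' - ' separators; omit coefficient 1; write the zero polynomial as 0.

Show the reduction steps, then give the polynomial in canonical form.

next, tr(a b^2) = tr(b) * tr(a b) - tr(a)   [square of b] = y*z - x
tr(b^3 a) = tr(b) * tr(b a b) - tr(b a)   [square of b] = y^2*z - x*y - z
next, tr(b^2) = tr(b) * tr(b) - tr(1)   [square of b] = y^2 - 2
tr(b^3) = tr(b) * tr(b^2) - tr(b)   [square of b] = y^3 - 3*y
next, tr(b a^2 b^2) = tr(a) * tr(b^3 a) - tr(b^3)   [square of a] = x*y^2*z - x^2*y - y^3 - x*z + 3*y
and tr(b a b a) = tr(a b) * tr(a b) - tr(1)   [split at a repeated a] = z^2 - 2
next, tr(a b a^2 b) = tr(a) * tr(b a b a) - tr(b a b)   [square of a] = x*z^2 - y*z - x
tr(a b a) = tr(a) * tr(b a) - tr(b)   [square of a] = x*z - y
and tr(a b a^2) = tr(a) * tr(a b a) - tr(a b)   [square of a] = x^2*z - x*y - z
tr(b a^2 b^2 a) = tr(b) * tr(a b a^2 b) - tr(a b a^2)   [square of b] = x*y*z^2 - x^2*z - y^2*z + z
next, tr(a^2 b^2 a^-1 b) = tr(b a^2 b^2) * tr(a) - tr(b a^2 b^2 a)   [inverse elimination on a] = x^2*y^2*z - x^3*y - x*y^3 - x*y*z^2 + y^2*z + 3*x*y - z
next, tr(b^-1 a^2 b^2 a^-1) = tr(a^2 b^2 a^-1) * tr(b) - tr(a^2 b^2 a^-1 b)   [inverse elimination on b] = -x^2*y^2*z + x^3*y + x*y^3 + x*y*z^2 - 4*x*y + z
tr(b^2 a^-1 b^-2 a^2) = tr(b^-1 a^2 b^2 a^-1) * tr(b) - tr(b^-1 a^2 b^2 a^-1 b)   [inverse elimination on b] = -x^2*y^3*z + x^3*y^2 + x*y^4 + x*y^2*z^2 - 4*x*y^2 + x

-x^2*y^3*z + x^3*y^2 + x*y^4 + x*y^2*z^2 - 4*x*y^2 + x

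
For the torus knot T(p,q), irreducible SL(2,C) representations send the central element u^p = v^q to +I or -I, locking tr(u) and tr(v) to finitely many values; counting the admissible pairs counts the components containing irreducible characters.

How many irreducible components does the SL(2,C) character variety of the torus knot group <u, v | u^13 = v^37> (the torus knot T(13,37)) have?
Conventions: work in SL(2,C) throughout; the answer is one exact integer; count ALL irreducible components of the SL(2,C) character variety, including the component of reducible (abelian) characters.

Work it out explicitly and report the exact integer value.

For T(13,37): irreducibility forces the central element u^13 = v^37 to one of +I, -I.
On an irreducible component, tr(u) is locked at 2*cos(pi*alpha/13) for some alpha in 1..12, and tr(v) at 2*cos(pi*beta/37) for some beta in 1..36.
u^13 = (-1)^alpha I and v^37 = (-1)^beta I must agree, so alpha and beta have equal parity.
count pairs: odd alpha (6 choices) x odd beta (18), plus even alpha (6) x even beta (18): 6*18 + 6*18 = 216.
Total: 216 irreducible-character components + 1 reducible (abelian) component = 217.

217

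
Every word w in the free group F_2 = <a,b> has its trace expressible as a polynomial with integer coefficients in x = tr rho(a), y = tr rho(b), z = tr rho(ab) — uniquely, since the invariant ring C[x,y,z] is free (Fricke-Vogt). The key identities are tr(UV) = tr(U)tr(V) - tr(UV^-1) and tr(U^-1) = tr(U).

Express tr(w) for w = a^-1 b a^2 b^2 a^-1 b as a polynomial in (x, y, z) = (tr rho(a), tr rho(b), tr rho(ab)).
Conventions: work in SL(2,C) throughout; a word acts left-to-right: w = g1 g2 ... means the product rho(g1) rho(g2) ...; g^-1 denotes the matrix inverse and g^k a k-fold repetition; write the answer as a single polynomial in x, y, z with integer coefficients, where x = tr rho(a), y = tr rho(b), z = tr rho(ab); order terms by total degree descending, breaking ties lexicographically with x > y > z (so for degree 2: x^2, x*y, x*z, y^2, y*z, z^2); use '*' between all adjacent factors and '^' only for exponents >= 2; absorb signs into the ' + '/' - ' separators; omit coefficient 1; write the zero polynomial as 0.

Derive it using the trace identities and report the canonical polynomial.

use: trace(b^2 a) = trace(b)*trace(a b) - trace(a)  (reduce the b square) = y*z - x
use: trace(b^2) = trace(b)*trace(b) - trace(1)  (reduce the b square) = y^2 - 2
trace(a^2 b^2) = trace(a)*trace(b^2 a) - trace(b^2)  (reduce the a square) = x*y*z - x^2 - y^2 + 2
use: trace(a^2 b) = trace(a)*trace(b a) - trace(b)  (reduce the a square) = x*z - y
trace(a^2 b^3) = trace(b)*trace(a^2 b^2) - trace(a^2 b)  (reduce the b square) = x*y^2*z - x^2*y - y^3 - x*z + 3*y
apply: trace(b a^2 b^3) = trace(b)*trace(a^2 b^3) - trace(a^2 b^2)  (reduce the b square) = x*y^3*z - x^2*y^2 - y^4 - 2*x*y*z + x^2 + 4*y^2 - 2
apply: trace(a b a b) = trace(b a)*trace(b a) - trace(1)  (split on b) = z^2 - 2
apply: trace(b a b a b) = trace(b)*trace(a b a b) - trace(a b a)  (reduce the b square) = y*z^2 - x*z - y
use: trace(b^3 a b a) = trace(b)*trace(b a b a b) - trace(b a b a)  (reduce the b square) = y^2*z^2 - x*y*z - y^2 - z^2 + 2
apply: trace(a b^3) = trace(b)*trace(b a b) - trace(b a)  (reduce the b square) = y^2*z - x*y - z
apply: trace(b^3 a b) = trace(b)*trace(a b^3) - trace(a b^2)  (reduce the b square) = y^3*z - x*y^2 - 2*y*z + x
apply: trace(b a^2 b^3 a) = trace(a)*trace(b^3 a b a) - trace(b^3 a b)  (reduce the a square) = x*y^2*z^2 - x^2*y*z - y^3*z - x*z^2 + 2*y*z + x
use: trace(b a^-1 b a^2 b^2) = trace(b a^2 b^3)*trace(a) - trace(b a^2 b^3 a)  (eliminate a^-1) = x^2*y^3*z - x^3*y^2 - x*y^4 - x*y^2*z^2 - x^2*y*z + y^3*z + x^3 + 4*x*y^2 + x*z^2 - 2*y*z - 3*x
apply: trace(b^2 a b^2 a) = trace(b)*trace(a b^2 a b) - trace(a b^2 a)  (reduce the b square) = y^2*z^2 - 2*x*y*z + x^2 - 2
use: trace(b a^2 b^2 a b) = trace(a)*trace(b^2 a b^2 a) - trace(b^2 a b^2)  (reduce the a square) = x*y^2*z^2 - 2*x^2*y*z - y^3*z + x^3 + x*y^2 + 2*y*z - 3*x
trace(b a b a b a) = trace(b a)*trace(b a b a) - trace(b^-1 a^-1)  (split on b) = z^3 - 3*z
trace(a b a b a^2 b) = trace(a)*trace(b a b a b a) - trace(b a b a b)  (reduce the a square) = x*z^3 - y*z^2 - 2*x*z + y
trace(a b a b a) = trace(a)*trace(b a b a) - trace(b a b)  (reduce the a square) = x*z^2 - y*z - x
apply: trace(a b a b a^2) = trace(a)*trace(a b a b a) - trace(a b a b)  (reduce the a square) = x^2*z^2 - x*y*z - x^2 - z^2 + 2
trace(b a^2 b^2 a b a) = trace(b)*trace(a b a b a^2 b) - trace(a b a b a^2)  (reduce the b square) = x*y*z^3 - x^2*z^2 - y^2*z^2 - x*y*z + x^2 + y^2 + z^2 - 2
apply: trace(b a^-1 b a^2 b^2 a) = trace(b a^2 b^2 a b)*trace(a) - trace(b a^2 b^2 a b a)  (eliminate a^-1) = x^2*y^2*z^2 - 2*x^3*y*z - x*y^3*z - x*y*z^3 + x^4 + x^2*y^2 + x^2*z^2 + y^2*z^2 + 3*x*y*z - 4*x^2 - y^2 - z^2 + 2
apply: trace(a^-1 b a^2 b^2 a^-1 b) = trace(b a^-1 b a^2 b^2)*trace(a) - trace(b a^-1 b a^2 b^2 a)  (eliminate a^-1) = x^3*y^3*z - x^4*y^2 - x^2*y^4 - 2*x^2*y^2*z^2 + x^3*y*z + 2*x*y^3*z + x*y*z^3 + 3*x^2*y^2 - y^2*z^2 - 5*x*y*z + x^2 + y^2 + z^2 - 2

x^3*y^3*z - x^4*y^2 - x^2*y^4 - 2*x^2*y^2*z^2 + x^3*y*z + 2*x*y^3*z + x*y*z^3 + 3*x^2*y^2 - y^2*z^2 - 5*x*y*z + x^2 + y^2 + z^2 - 2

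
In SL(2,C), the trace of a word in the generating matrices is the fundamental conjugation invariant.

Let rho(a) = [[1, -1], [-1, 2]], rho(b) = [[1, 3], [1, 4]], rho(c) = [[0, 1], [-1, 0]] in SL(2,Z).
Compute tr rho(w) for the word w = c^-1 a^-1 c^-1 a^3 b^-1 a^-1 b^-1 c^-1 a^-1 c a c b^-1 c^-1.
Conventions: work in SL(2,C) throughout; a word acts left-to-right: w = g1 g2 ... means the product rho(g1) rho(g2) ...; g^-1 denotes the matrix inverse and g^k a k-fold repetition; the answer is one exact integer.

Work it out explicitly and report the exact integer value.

-6825

rho(c^-1) = [[0, -1], [1, 0]]
... * rho(a^-1) = [[2, 1], [1, 1]]  ->  [[-1, -1], [2, 1]]
... * rho(c^-1) = [[0, -1], [1, 0]]  ->  [[-1, 1], [1, -2]]
... * rho(a) = [[1, -1], [-1, 2]]  ->  [[-2, 3], [3, -5]]
... * rho(a) = [[1, -1], [-1, 2]]  ->  [[-5, 8], [8, -13]]
... * rho(a) = [[1, -1], [-1, 2]]  ->  [[-13, 21], [21, -34]]
... * rho(b^-1) = [[4, -3], [-1, 1]]  ->  [[-73, 60], [118, -97]]
... * rho(a^-1) = [[2, 1], [1, 1]]  ->  [[-86, -13], [139, 21]]
... * rho(b^-1) = [[4, -3], [-1, 1]]  ->  [[-331, 245], [535, -396]]
... * rho(c^-1) = [[0, -1], [1, 0]]  ->  [[245, 331], [-396, -535]]
... * rho(a^-1) = [[2, 1], [1, 1]]  ->  [[821, 576], [-1327, -931]]
... * rho(c) = [[0, 1], [-1, 0]]  ->  [[-576, 821], [931, -1327]]
... * rho(a) = [[1, -1], [-1, 2]]  ->  [[-1397, 2218], [2258, -3585]]
... * rho(c) = [[0, 1], [-1, 0]]  ->  [[-2218, -1397], [3585, 2258]]
... * rho(b^-1) = [[4, -3], [-1, 1]]  ->  [[-7475, 5257], [12082, -8497]]
... * rho(c^-1) = [[0, -1], [1, 0]]  ->  [[5257, 7475], [-8497, -12082]]
tr = 5257 + -12082 = -6825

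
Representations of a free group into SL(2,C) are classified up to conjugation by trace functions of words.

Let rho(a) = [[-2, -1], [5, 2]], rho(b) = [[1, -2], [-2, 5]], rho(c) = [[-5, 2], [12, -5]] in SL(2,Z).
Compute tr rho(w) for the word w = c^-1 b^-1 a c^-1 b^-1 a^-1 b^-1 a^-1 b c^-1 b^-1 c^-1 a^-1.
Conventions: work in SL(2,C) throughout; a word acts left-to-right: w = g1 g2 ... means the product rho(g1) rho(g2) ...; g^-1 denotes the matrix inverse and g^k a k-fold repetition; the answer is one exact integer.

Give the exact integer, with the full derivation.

rho(c^-1) = [[-5, -2], [-12, -5]]
... * rho(b^-1) = [[5, 2], [2, 1]]  ->  [[-29, -12], [-70, -29]]
... * rho(a) = [[-2, -1], [5, 2]]  ->  [[-2, 5], [-5, 12]]
... * rho(c^-1) = [[-5, -2], [-12, -5]]  ->  [[-50, -21], [-119, -50]]
... * rho(b^-1) = [[5, 2], [2, 1]]  ->  [[-292, -121], [-695, -288]]
... * rho(a^-1) = [[2, 1], [-5, -2]]  ->  [[21, -50], [50, -119]]
... * rho(b^-1) = [[5, 2], [2, 1]]  ->  [[5, -8], [12, -19]]
... * rho(a^-1) = [[2, 1], [-5, -2]]  ->  [[50, 21], [119, 50]]
... * rho(b) = [[1, -2], [-2, 5]]  ->  [[8, 5], [19, 12]]
... * rho(c^-1) = [[-5, -2], [-12, -5]]  ->  [[-100, -41], [-239, -98]]
... * rho(b^-1) = [[5, 2], [2, 1]]  ->  [[-582, -241], [-1391, -576]]
... * rho(c^-1) = [[-5, -2], [-12, -5]]  ->  [[5802, 2369], [13867, 5662]]
... * rho(a^-1) = [[2, 1], [-5, -2]]  ->  [[-241, 1064], [-576, 2543]]
tr = -241 + 2543 = 2302

2302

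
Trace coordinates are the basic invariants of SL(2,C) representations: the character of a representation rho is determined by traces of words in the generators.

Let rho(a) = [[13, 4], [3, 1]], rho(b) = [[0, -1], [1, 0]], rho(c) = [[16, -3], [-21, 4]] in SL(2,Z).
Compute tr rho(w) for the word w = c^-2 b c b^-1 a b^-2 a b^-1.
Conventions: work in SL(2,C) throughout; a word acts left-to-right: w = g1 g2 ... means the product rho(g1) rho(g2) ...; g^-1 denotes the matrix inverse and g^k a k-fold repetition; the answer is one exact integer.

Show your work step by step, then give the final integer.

-1000282

rho(c^-1) = [[4, 3], [21, 16]]
... * rho(c^-1) = [[4, 3], [21, 16]]  ->  [[79, 60], [420, 319]]
... * rho(b) = [[0, -1], [1, 0]]  ->  [[60, -79], [319, -420]]
... * rho(c) = [[16, -3], [-21, 4]]  ->  [[2619, -496], [13924, -2637]]
... * rho(b^-1) = [[0, 1], [-1, 0]]  ->  [[496, 2619], [2637, 13924]]
... * rho(a) = [[13, 4], [3, 1]]  ->  [[14305, 4603], [76053, 24472]]
... * rho(b^-1) = [[0, 1], [-1, 0]]  ->  [[-4603, 14305], [-24472, 76053]]
... * rho(b^-1) = [[0, 1], [-1, 0]]  ->  [[-14305, -4603], [-76053, -24472]]
... * rho(a) = [[13, 4], [3, 1]]  ->  [[-199774, -61823], [-1062105, -328684]]
... * rho(b^-1) = [[0, 1], [-1, 0]]  ->  [[61823, -199774], [328684, -1062105]]
tr = 61823 + -1062105 = -1000282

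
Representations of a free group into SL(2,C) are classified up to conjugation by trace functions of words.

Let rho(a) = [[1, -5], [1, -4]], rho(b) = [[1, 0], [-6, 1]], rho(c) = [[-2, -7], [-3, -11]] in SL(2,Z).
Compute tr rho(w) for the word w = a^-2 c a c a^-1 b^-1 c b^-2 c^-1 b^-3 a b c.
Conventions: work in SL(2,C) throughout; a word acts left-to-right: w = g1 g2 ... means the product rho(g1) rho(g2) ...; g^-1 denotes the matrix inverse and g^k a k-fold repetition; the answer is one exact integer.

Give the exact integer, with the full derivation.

rho(a^-1) = [[-4, 5], [-1, 1]]
... * rho(a^-1) = [[-4, 5], [-1, 1]]  ->  [[11, -15], [3, -4]]
... * rho(c) = [[-2, -7], [-3, -11]]  ->  [[23, 88], [6, 23]]
... * rho(a) = [[1, -5], [1, -4]]  ->  [[111, -467], [29, -122]]
... * rho(c) = [[-2, -7], [-3, -11]]  ->  [[1179, 4360], [308, 1139]]
... * rho(a^-1) = [[-4, 5], [-1, 1]]  ->  [[-9076, 10255], [-2371, 2679]]
... * rho(b^-1) = [[1, 0], [6, 1]]  ->  [[52454, 10255], [13703, 2679]]
... * rho(c) = [[-2, -7], [-3, -11]]  ->  [[-135673, -479983], [-35443, -125390]]
... * rho(b^-1) = [[1, 0], [6, 1]]  ->  [[-3015571, -479983], [-787783, -125390]]
... * rho(b^-1) = [[1, 0], [6, 1]]  ->  [[-5895469, -479983], [-1540123, -125390]]
... * rho(c^-1) = [[-11, 7], [3, -2]]  ->  [[63410210, -40308317], [16565183, -10530081]]
... * rho(b^-1) = [[1, 0], [6, 1]]  ->  [[-178439692, -40308317], [-46615303, -10530081]]
... * rho(b^-1) = [[1, 0], [6, 1]]  ->  [[-420289594, -40308317], [-109795789, -10530081]]
... * rho(b^-1) = [[1, 0], [6, 1]]  ->  [[-662139496, -40308317], [-172976275, -10530081]]
... * rho(a) = [[1, -5], [1, -4]]  ->  [[-702447813, 3471930748], [-183506356, 907001699]]
... * rho(b) = [[1, 0], [-6, 1]]  ->  [[-21534032301, 3471930748], [-5625516550, 907001699]]
... * rho(c) = [[-2, -7], [-3, -11]]  ->  [[32652272358, 112546987879], [8530028003, 29401597161]]
tr = 32652272358 + 29401597161 = 62053869519

62053869519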